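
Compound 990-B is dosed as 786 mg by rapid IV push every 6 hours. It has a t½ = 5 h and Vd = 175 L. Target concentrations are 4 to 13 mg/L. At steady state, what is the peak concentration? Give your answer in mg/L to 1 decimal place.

τ/t½ = 6/5 ≈ 1.2, so fraction remaining f = (1/2)^(6/5) ≈ 0.4353.
Accumulation ratio R = 1/(1 − f) ≈ 1/0.5647 ≈ 1.7709.
Each bolus raises the concentration by D/Vd = 786/175 ≈ 4.491 mg/L.
Steady-state peak Cmax,ss = C₀·R ≈ 4.491 × 1.7709 ≈ 7.953 mg/L.
Peak 8.0 mg/L vs MTC 13 mg/L: below toxic threshold.

8.0 mg/L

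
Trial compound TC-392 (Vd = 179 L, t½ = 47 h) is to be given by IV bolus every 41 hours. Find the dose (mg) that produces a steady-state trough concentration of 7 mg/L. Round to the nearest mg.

τ/t½ = 41/47 ≈ 0.87234, so f = (1/2)^(41/47) ≈ 0.546260.
Cmin,ss = (D/Vd)·f/(1−f), so D = Cmin,ss·Vd·(1−f)/f.
D = 7 × 179 × (1−f)/f ≈ 7 × 179 × 0.83063 ≈ 1040.78 mg.

1041 mg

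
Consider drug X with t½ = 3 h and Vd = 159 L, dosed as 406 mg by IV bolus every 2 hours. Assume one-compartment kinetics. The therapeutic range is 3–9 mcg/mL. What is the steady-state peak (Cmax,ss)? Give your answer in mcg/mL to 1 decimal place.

6.9 mcg/mL

τ/t½ = 2/3 ≈ 0.66667, so fraction remaining f = (1/2)^(2/3) ≈ 0.6300.
At steady state, accumulation factor R = 1/(1 − e^(−kτ)) ≈ 2.7027.
Each bolus raises the concentration by D/Vd = 406/159 ≈ 2.553 mcg/mL.
Steady-state peak Cmax,ss = C₀·R ≈ 2.553 × 2.7027 ≈ 6.900 mcg/mL.
Peak 6.9 mcg/mL vs MTC 9 mcg/mL: below toxic threshold.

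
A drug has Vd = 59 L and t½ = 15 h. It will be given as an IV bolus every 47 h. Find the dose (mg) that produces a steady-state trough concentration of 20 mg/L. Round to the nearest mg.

9174 mg

τ/t½ = 47/15 ≈ 3.1333, so f = (1/2)^(47/15) ≈ 0.113965.
Cmin,ss = (D/Vd)·f/(1−f), so D = Cmin,ss·Vd·(1−f)/f.
D = 20 × 59 × (1−f)/f ≈ 20 × 59 × 7.77462 ≈ 9174.05 mg.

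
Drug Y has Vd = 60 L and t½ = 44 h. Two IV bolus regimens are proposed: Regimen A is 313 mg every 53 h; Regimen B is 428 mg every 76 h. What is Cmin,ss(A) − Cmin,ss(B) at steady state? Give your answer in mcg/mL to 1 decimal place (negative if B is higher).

0.9 mcg/mL

Regimen A: f = (1/2)^(53/44) ≈ 0.4339; Cmin,ss = (313/60)·f/(1−f) ≈ 3.998 mcg/mL.
Regimen B: f = (1/2)^(76/44) ≈ 0.3020; Cmin,ss = (428/60)·f/(1−f) ≈ 3.086 mcg/mL.
Difference ≈ 3.998 − 3.086 ≈ 0.912 mcg/mL.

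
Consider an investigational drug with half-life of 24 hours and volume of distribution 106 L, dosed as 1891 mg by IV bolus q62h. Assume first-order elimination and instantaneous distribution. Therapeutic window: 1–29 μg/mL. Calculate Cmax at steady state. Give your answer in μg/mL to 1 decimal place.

21.4 μg/mL

τ/t½ = 62/24 ≈ 2.5833, so fraction remaining f = (1/2)^(62/24) ≈ 0.1669.
Accumulation ratio R = 1/(1 − f) ≈ 1/0.8331 ≈ 1.2003.
Each bolus raises the concentration by D/Vd = 1891/106 ≈ 17.840 μg/mL.
Cmax,ss = C₀/(1 − f) ≈ 17.840/0.8331 ≈ 21.414 μg/mL.
Peak 21.4 μg/mL vs MTC 29 μg/mL: below toxic threshold.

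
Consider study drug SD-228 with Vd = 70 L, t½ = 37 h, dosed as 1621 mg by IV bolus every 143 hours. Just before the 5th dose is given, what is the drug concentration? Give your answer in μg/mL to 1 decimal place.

f = (1/2)^(τ/t½) = (1/2)^(143/37) ≈ 0.0686.
C₀ = D/Vd = 1621/70 ≈ 23.157 μg/mL.
Before the 5th dose, 4 doses have been given. Superposition: Cmin = C₀·(f + f² + … + f^4).
≈ 23.157 × (0.0686 + 0.0047 + 0.0003 + 0.0000) ≈ 23.157 × 0.0736 ≈ 1.704 μg/mL.

1.7 μg/mL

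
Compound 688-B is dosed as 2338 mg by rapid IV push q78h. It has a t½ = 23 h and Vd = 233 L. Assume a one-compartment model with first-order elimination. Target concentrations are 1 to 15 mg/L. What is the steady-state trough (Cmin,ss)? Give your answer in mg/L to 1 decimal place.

τ/t½ = 78/23 ≈ 3.3913, so fraction remaining f = (1/2)^(78/23) ≈ 0.0953.
Accumulation ratio R = 1/(1 − f) ≈ 1/0.9047 ≈ 1.1053.
Single-dose peak C₀ = D/Vd = 2338/233 ≈ 10.034 mg/L.
Cmax,ss = C₀/(1 − f) ≈ 10.034/0.9047 ≈ 11.091 mg/L.
One interval later, Cmin,ss = Cmax,ss·e^(−kτ) ≈ 11.091 × 0.0953 ≈ 1.057 mg/L.
Trough 1.1 mg/L vs MEC 1 mg/L: adequate.

1.1 mg/L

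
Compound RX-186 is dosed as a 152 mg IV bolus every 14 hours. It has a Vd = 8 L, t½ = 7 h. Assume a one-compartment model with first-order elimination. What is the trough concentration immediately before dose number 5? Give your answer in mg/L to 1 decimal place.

f = (1/2)^(τ/t½) = (1/2)^(14/7) ≈ 0.2500.
C₀ = D/Vd = 152/8 ≈ 19.000 mg/L.
Before the 5th dose, 4 doses have been given. Superposition: Cmin = C₀·(f + f² + … + f^4).
≈ 19.000 × (0.2500 + 0.0625 + 0.0156 + 0.0039) ≈ 19.000 × 0.3320 ≈ 6.308 mg/L.

6.3 mg/L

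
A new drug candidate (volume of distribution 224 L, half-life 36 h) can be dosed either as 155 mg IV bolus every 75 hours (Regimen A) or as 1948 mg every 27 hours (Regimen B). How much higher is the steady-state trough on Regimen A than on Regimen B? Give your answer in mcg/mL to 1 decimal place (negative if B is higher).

Regimen A: f = (1/2)^(75/36) ≈ 0.2360; Cmin,ss = (155/224)·f/(1−f) ≈ 0.214 mcg/mL.
Regimen B: f = (1/2)^(27/36) ≈ 0.5946; Cmin,ss = (1948/224)·f/(1−f) ≈ 12.755 mcg/mL.
Difference ≈ 0.214 − 12.755 ≈ -12.541 mcg/mL.

-12.5 mcg/mL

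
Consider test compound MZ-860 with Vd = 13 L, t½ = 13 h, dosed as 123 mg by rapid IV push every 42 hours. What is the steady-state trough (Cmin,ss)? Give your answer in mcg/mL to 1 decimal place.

1.1 mcg/mL

Over one 42-h interval, 42/13 ≈ 3.2308 half-lives elapse, leaving f ≈ 0.1065 of each dose.
At steady state, accumulation factor R = 1/(1 − e^(−kτ)) ≈ 1.1192.
Single-dose peak C₀ = D/Vd = 123/13 ≈ 9.462 mcg/mL.
Cmax,ss = C₀/(1 − f) ≈ 9.462/0.8935 ≈ 10.590 mcg/mL.
Steady-state trough Cmin,ss = Cmax,ss·f ≈ 10.590 × 0.1065 ≈ 1.128 mcg/mL.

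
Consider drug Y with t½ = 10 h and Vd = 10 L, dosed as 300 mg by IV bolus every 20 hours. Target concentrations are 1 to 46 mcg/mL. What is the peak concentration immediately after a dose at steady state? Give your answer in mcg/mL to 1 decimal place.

40.0 mcg/mL

τ = 20 h = 2 half-lives, so f = (1/2)^2 = 0.25.
At steady state, R = 1/(1 − 0.25) = 4/3.
Single-dose peak C₀ = D/Vd = 300/10 = 30 mcg/mL.
Steady-state peak Cmax,ss = C₀·R = 30 × 4/3 ≈ 40.000 mcg/mL.
Peak 40.0 mcg/mL vs MTC 46 mcg/mL: below toxic threshold.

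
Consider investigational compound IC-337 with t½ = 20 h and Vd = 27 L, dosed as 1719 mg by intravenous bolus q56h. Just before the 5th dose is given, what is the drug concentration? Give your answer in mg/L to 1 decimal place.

10.7 mg/L

f = (1/2)^(τ/t½) = (1/2)^(56/20) ≈ 0.1436.
C₀ = D/Vd = 1719/27 ≈ 63.667 mg/L.
Before the 5th dose, 4 doses have been given. Superposition: Cmin = C₀·(f + f² + … + f^4).
≈ 63.667 × (0.1436 + 0.0206 + 0.0030 + 0.0004) ≈ 63.667 × 0.1676 ≈ 10.671 mg/L.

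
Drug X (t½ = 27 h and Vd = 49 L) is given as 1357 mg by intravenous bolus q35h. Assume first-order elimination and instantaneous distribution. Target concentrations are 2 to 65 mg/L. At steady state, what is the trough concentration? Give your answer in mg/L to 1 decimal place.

19.0 mg/L

k = ln2/t½ = ln2/27 ≈ 0.025672 h⁻¹; fraction remaining f = e^(−kτ) = e^(−0.025672×35) ≈ 0.4072.
Each bolus raises the concentration by D/Vd = 1357/49 ≈ 27.694 mg/L.
Steady-state trough Cmin,ss = C₀·f/(1−f) ≈ 27.694 × 0.4072/0.5928 ≈ 19.023 mg/L.
Trough 19.0 mg/L vs MEC 2 mg/L: adequate.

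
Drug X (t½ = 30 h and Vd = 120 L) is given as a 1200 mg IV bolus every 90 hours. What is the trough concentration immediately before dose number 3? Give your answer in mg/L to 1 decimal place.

f = (1/2)^(τ/t½) = (1/2)^(90/30) ≈ 0.1250.
C₀ = D/Vd = 1200/120 ≈ 10.000 mg/L.
Before the 3rd dose, 2 doses have been given. Superposition: Cmin = C₀·(f + f²).
≈ 10.000 × (0.1250 + 0.0156) ≈ 10.000 × 0.1406 ≈ 1.406 mg/L.

1.4 mg/L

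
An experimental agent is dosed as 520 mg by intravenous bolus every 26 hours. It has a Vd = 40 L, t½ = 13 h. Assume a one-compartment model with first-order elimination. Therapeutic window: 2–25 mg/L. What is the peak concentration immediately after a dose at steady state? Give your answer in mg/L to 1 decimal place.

τ = 26 h = 2 half-lives, so f = (1/2)^2 = 0.25.
At steady state, R = 1/(1 − 0.25) = 4/3.
Single-dose peak C₀ = D/Vd = 520/40 = 13 mg/L.
Steady-state peak Cmax,ss = C₀·R = 13 × 4/3 ≈ 17.333 mg/L.
Peak 17.3 mg/L vs MTC 25 mg/L: below toxic threshold.

17.3 mg/L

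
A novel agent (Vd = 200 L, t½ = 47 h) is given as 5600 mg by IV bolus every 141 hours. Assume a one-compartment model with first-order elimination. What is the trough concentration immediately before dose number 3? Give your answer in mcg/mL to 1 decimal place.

3.9 mcg/mL

f = (1/2)^(τ/t½) = (1/2)^(141/47) ≈ 0.1250.
C₀ = D/Vd = 5600/200 ≈ 28.000 mcg/mL.
Before the 3rd dose, 2 doses have been given. Superposition: Cmin = C₀·(f + f²).
≈ 28.000 × (0.1250 + 0.0156) ≈ 28.000 × 0.1406 ≈ 3.937 mcg/mL.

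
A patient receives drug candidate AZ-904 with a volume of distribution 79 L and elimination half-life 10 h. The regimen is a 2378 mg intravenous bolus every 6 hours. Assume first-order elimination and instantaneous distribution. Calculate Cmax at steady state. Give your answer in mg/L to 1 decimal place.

k = ln2/t½ = ln2/10 ≈ 0.069315 h⁻¹; fraction remaining f = e^(−kτ) = e^(−0.069315×6) ≈ 0.6598.
At steady state, accumulation factor R = 1/(1 − e^(−kτ)) ≈ 2.9394.
Each bolus raises the concentration by D/Vd = 2378/79 ≈ 30.101 mg/L.
Steady-state peak Cmax,ss = C₀·R ≈ 30.101 × 2.9394 ≈ 88.479 mg/L.

88.5 mg/L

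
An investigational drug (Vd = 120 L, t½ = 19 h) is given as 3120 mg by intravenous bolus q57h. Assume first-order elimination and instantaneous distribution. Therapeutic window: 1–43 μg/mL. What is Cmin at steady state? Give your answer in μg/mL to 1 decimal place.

The dosing interval is 3 half-lives, so f = 2^(−3) = 0.125.
Accumulation ratio R = 1/(1 − f) = 1/0.875 = 8/7.
Single-dose peak C₀ = D/Vd = 3120/120 = 26 μg/mL.
Steady-state peak Cmax,ss = C₀·R = 26 × 8/7 ≈ 29.714 μg/mL.
Steady-state trough Cmin,ss = Cmax,ss·f ≈ 29.714 × 0.125 ≈ 3.714 μg/mL.
Trough 3.7 μg/mL vs MEC 1 μg/mL: adequate.

3.7 μg/mL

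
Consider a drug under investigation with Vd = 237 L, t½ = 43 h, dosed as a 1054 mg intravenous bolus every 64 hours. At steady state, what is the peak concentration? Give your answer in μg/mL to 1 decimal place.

k = ln2/t½ = ln2/43 ≈ 0.016120 h⁻¹; fraction remaining f = e^(−kτ) = e^(−0.016120×64) ≈ 0.3564.
Accumulation ratio R = 1/(1 − f) ≈ 1/0.6436 ≈ 1.5538.
Single-dose peak C₀ = D/Vd = 1054/237 ≈ 4.447 μg/mL.
Steady-state peak Cmax,ss = C₀·R ≈ 4.447 × 1.5538 ≈ 6.910 μg/mL.

6.9 μg/mL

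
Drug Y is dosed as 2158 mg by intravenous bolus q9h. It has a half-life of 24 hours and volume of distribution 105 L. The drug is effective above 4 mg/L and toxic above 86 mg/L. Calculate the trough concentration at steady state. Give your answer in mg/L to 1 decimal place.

69.2 mg/L

Over one 9-h interval, 9/24 ≈ 0.375 half-lives elapse, leaving f ≈ 0.7711 of each dose.
Accumulation ratio R = 1/(1 − f) ≈ 1/0.2289 ≈ 4.3687.
Each bolus raises the concentration by D/Vd = 2158/105 ≈ 20.552 mg/L.
Cmax,ss = C₀/(1 − f) ≈ 20.552/0.2289 ≈ 89.786 mg/L.
Steady-state trough Cmin,ss = Cmax,ss·f ≈ 89.786 × 0.7711 ≈ 69.234 mg/L.
Trough 69.2 mg/L vs MEC 4 mg/L: adequate.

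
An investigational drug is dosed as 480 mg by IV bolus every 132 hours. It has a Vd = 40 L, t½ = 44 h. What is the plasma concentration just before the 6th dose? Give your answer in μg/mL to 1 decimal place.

1.7 μg/mL

f = (1/2)^(τ/t½) = (1/2)^(132/44) ≈ 0.1250.
C₀ = D/Vd = 480/40 ≈ 12.000 μg/mL.
Before the 6th dose, 5 doses have been given. Superposition: Cmin = C₀·(f + f² + … + f^5).
≈ 12.000 × (0.1250 + 0.0156 + 0.0020 + 0.0002 + 0.0000) ≈ 12.000 × 0.1428 ≈ 1.714 μg/mL.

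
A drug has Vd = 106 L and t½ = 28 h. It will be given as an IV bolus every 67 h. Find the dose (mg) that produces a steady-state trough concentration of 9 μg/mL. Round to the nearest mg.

4056 mg

τ/t½ = 67/28 ≈ 2.3929, so f = (1/2)^(67/28) ≈ 0.190405.
Cmin,ss = (D/Vd)·f/(1−f), so D = Cmin,ss·Vd·(1−f)/f.
D = 9 × 106 × (1−f)/f ≈ 9 × 106 × 4.25196 ≈ 4056.37 mg.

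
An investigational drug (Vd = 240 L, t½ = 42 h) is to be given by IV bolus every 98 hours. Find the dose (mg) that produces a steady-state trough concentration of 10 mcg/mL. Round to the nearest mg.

9695 mg

τ/t½ = 98/42 ≈ 2.3333, so f = (1/2)^(98/42) ≈ 0.198425.
Cmin,ss = (D/Vd)·f/(1−f), so D = Cmin,ss·Vd·(1−f)/f.
D = 10 × 240 × (1−f)/f ≈ 10 × 240 × 4.03969 ≈ 9695.26 mg.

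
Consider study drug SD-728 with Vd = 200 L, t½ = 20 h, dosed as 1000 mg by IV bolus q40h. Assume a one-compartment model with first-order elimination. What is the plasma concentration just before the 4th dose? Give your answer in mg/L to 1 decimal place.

f = (1/2)^(τ/t½) = (1/2)^(40/20) ≈ 0.2500.
C₀ = D/Vd = 1000/200 ≈ 5.000 mg/L.
Before the 4th dose, 3 doses have been given. Superposition: Cmin = C₀·(f + f² + … + f^3).
≈ 5.000 × (0.2500 + 0.0625 + 0.0156) ≈ 5.000 × 0.3281 ≈ 1.641 mg/L.

1.6 mg/L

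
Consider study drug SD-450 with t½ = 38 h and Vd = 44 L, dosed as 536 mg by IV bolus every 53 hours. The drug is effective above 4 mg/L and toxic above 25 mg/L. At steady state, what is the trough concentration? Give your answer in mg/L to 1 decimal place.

Over one 53-h interval, 53/38 ≈ 1.3947 half-lives elapse, leaving f ≈ 0.3803 of each dose.
Accumulation ratio R = 1/(1 − f) ≈ 1/0.6197 ≈ 1.6137.
Single-dose peak C₀ = D/Vd = 536/44 ≈ 12.182 mg/L.
Cmax,ss = C₀/(1 − f) ≈ 12.182/0.6197 ≈ 19.658 mg/L.
One interval later, Cmin,ss = Cmax,ss·e^(−kτ) ≈ 19.658 × 0.3803 ≈ 7.476 mg/L.
Trough 7.5 mg/L vs MEC 4 mg/L: adequate.

7.5 mg/L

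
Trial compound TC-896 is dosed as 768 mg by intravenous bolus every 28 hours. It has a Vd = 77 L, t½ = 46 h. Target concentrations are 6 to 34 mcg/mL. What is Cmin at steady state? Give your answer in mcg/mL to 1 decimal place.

k = ln2/t½ = ln2/46 ≈ 0.015068 h⁻¹; fraction remaining f = e^(−kτ) = e^(−0.015068×28) ≈ 0.6558.
Each bolus raises the concentration by D/Vd = 768/77 ≈ 9.974 mcg/mL.
Steady-state trough Cmin,ss = C₀·f/(1−f) ≈ 9.974 × 0.6558/0.3442 ≈ 19.003 mcg/mL.
Trough 19.0 mcg/mL vs MEC 6 mcg/mL: adequate.

19.0 mcg/mL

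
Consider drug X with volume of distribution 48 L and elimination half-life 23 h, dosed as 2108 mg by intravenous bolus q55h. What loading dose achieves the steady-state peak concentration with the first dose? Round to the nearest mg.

2604 mg

f = (1/2)^(55/23) ≈ 0.190610; accumulation ratio R = 1/(1−f) ≈ 1.23550.
Loading dose to hit Cmax,ss on first dose: D_load = D_maint·R ≈ 2108 × 1.23550 ≈ 2604.43 mg.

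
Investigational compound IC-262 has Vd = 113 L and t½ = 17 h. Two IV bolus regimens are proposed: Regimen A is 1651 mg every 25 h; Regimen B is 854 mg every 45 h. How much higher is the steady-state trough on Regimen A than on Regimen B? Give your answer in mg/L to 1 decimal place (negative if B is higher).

6.8 mg/L

Regimen A: f = (1/2)^(25/17) ≈ 0.3608; Cmin,ss = (1651/113)·f/(1−f) ≈ 8.247 mg/L.
Regimen B: f = (1/2)^(45/17) ≈ 0.1596; Cmin,ss = (854/113)·f/(1−f) ≈ 1.435 mg/L.
Difference ≈ 8.247 − 1.435 ≈ 6.812 mg/L.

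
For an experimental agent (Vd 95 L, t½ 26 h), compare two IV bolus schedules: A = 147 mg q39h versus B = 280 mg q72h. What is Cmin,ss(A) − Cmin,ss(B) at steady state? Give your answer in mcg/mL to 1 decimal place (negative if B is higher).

Regimen A: f = (1/2)^(39/26) ≈ 0.3536; Cmin,ss = (147/95)·f/(1−f) ≈ 0.846 mcg/mL.
Regimen B: f = (1/2)^(72/26) ≈ 0.1467; Cmin,ss = (280/95)·f/(1−f) ≈ 0.507 mcg/mL.
Difference ≈ 0.846 − 0.507 ≈ 0.339 mcg/mL.

0.3 mcg/mL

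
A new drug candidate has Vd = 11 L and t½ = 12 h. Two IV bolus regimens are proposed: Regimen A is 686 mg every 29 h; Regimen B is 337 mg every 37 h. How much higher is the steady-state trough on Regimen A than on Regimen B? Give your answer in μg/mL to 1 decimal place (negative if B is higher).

10.3 μg/mL

Regimen A: f = (1/2)^(29/12) ≈ 0.1873; Cmin,ss = (686/11)·f/(1−f) ≈ 14.373 μg/mL.
Regimen B: f = (1/2)^(37/12) ≈ 0.1180; Cmin,ss = (337/11)·f/(1−f) ≈ 4.099 μg/mL.
Difference ≈ 14.373 − 4.099 ≈ 10.274 μg/mL.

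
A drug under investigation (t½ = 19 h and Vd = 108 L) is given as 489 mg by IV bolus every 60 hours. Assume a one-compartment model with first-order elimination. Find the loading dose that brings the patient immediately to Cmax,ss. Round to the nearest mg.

551 mg

f = (1/2)^(60/19) ≈ 0.112042; accumulation ratio R = 1/(1−f) ≈ 1.12618.
Loading dose to hit Cmax,ss on first dose: D_load = D_maint·R ≈ 489 × 1.12618 ≈ 550.70 mg.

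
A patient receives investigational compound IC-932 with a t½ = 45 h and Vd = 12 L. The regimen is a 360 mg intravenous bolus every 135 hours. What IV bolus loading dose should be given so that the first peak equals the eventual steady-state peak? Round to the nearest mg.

411 mg

f = (1/2)^(135/45) ≈ 0.125000; accumulation ratio R = 1/(1−f) ≈ 1.14286.
Loading dose to hit Cmax,ss on first dose: D_load = D_maint·R ≈ 360 × 1.14286 ≈ 411.43 mg.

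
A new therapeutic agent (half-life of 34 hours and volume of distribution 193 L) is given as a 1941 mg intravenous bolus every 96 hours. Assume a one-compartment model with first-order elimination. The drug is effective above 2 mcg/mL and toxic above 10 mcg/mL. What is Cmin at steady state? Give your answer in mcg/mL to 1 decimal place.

1.7 mcg/mL

Over one 96-h interval, 96/34 ≈ 2.8235 half-lives elapse, leaving f ≈ 0.1413 of each dose.
Accumulation ratio R = 1/(1 − f) ≈ 1/0.8587 ≈ 1.1646.
Each bolus raises the concentration by D/Vd = 1941/193 ≈ 10.057 mcg/mL.
Steady-state peak Cmax,ss = C₀·R ≈ 10.057 × 1.1646 ≈ 11.712 mcg/mL.
One interval later, Cmin,ss = Cmax,ss·e^(−kτ) ≈ 11.712 × 0.1413 ≈ 1.655 mcg/mL.
Trough 1.7 mcg/mL vs MEC 2 mcg/mL: subtherapeutic.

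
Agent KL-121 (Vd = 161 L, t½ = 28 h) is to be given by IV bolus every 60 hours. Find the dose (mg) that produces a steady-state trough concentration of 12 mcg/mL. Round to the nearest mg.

τ/t½ = 60/28 ≈ 2.1429, so f = (1/2)^(60/28) ≈ 0.226431.
Cmin,ss = (D/Vd)·f/(1−f), so D = Cmin,ss·Vd·(1−f)/f.
D = 12 × 161 × (1−f)/f ≈ 12 × 161 × 3.41636 ≈ 6600.41 mg.

6600 mg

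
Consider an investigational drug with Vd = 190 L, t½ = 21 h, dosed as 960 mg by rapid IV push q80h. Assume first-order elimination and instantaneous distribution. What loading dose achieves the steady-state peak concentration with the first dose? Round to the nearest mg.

1034 mg

f = (1/2)^(80/21) ≈ 0.071321; accumulation ratio R = 1/(1−f) ≈ 1.07680.
Loading dose to hit Cmax,ss on first dose: D_load = D_maint·R ≈ 960 × 1.07680 ≈ 1033.73 mg.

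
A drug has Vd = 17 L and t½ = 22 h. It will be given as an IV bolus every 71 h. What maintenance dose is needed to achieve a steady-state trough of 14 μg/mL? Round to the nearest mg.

1991 mg

τ/t½ = 71/22 ≈ 3.2273, so f = (1/2)^(71/22) ≈ 0.106781.
Cmin,ss = (D/Vd)·f/(1−f), so D = Cmin,ss·Vd·(1−f)/f.
D = 14 × 17 × (1−f)/f ≈ 14 × 17 × 8.36496 ≈ 1990.86 mg.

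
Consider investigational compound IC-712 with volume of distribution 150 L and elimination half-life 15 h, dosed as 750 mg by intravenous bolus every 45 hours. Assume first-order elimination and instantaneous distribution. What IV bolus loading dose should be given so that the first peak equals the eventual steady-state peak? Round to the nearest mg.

857 mg

f = (1/2)^(45/15) ≈ 0.125000; accumulation ratio R = 1/(1−f) ≈ 1.14286.
Loading dose to hit Cmax,ss on first dose: D_load = D_maint·R ≈ 750 × 1.14286 ≈ 857.14 mg.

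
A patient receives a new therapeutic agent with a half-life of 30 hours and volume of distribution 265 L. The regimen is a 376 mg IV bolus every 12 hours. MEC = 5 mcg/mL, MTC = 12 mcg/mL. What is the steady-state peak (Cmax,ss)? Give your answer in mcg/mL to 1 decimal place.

5.9 mcg/mL

Over one 12-h interval, 12/30 ≈ 0.4 half-lives elapse, leaving f ≈ 0.7579 of each dose.
At steady state, accumulation factor R = 1/(1 − e^(−kτ)) ≈ 4.1305.
Single-dose peak C₀ = D/Vd = 376/265 ≈ 1.419 mcg/mL.
Steady-state peak Cmax,ss = C₀·R ≈ 1.419 × 4.1305 ≈ 5.861 mcg/mL.
Peak 5.9 mcg/mL vs MTC 12 mcg/mL: below toxic threshold.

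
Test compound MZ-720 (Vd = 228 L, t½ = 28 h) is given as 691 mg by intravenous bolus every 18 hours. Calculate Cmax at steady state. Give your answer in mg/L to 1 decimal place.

τ/t½ = 18/28 ≈ 0.64286, so fraction remaining f = (1/2)^(18/28) ≈ 0.6404.
Accumulation ratio R = 1/(1 − f) ≈ 1/0.3596 ≈ 2.7809.
Single-dose peak C₀ = D/Vd = 691/228 ≈ 3.031 mg/L.
Steady-state peak Cmax,ss = C₀·R ≈ 3.031 × 2.7809 ≈ 8.429 mg/L.

8.4 mg/L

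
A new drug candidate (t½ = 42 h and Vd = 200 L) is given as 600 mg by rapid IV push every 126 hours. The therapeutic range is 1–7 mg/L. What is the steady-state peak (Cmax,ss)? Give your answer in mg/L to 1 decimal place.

3.4 mg/L

The dosing interval is 3 half-lives, so f = 2^(−3) = 0.125.
At steady state, R = 1/(1 − 0.125) = 8/7.
Single-dose peak C₀ = D/Vd = 600/200 = 3 mg/L.
Steady-state peak Cmax,ss = C₀·R = 3 × 8/7 ≈ 3.429 mg/L.
Peak 3.4 mg/L vs MTC 7 mg/L: below toxic threshold.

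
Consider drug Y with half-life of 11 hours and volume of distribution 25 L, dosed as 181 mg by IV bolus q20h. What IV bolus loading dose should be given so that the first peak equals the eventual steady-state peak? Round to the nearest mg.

253 mg

f = (1/2)^(20/11) ≈ 0.283578; accumulation ratio R = 1/(1−f) ≈ 1.39583.
Loading dose to hit Cmax,ss on first dose: D_load = D_maint·R ≈ 181 × 1.39583 ≈ 252.65 mg.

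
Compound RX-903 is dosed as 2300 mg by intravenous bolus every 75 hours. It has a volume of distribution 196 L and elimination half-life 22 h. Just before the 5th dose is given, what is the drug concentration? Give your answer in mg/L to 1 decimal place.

1.2 mg/L

f = (1/2)^(τ/t½) = (1/2)^(75/22) ≈ 0.0941.
C₀ = D/Vd = 2300/196 ≈ 11.735 mg/L.
Before the 5th dose, 4 doses have been given. Superposition: Cmin = C₀·(f + f² + … + f^4).
≈ 11.735 × (0.0941 + 0.0089 + 0.0008 + 0.0001) ≈ 11.735 × 0.1039 ≈ 1.219 mg/L.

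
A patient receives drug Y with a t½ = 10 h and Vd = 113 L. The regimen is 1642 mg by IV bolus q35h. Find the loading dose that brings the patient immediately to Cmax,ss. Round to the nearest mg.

f = (1/2)^(35/10) ≈ 0.088388; accumulation ratio R = 1/(1−f) ≈ 1.09696.
Loading dose to hit Cmax,ss on first dose: D_load = D_maint·R ≈ 1642 × 1.09696 ≈ 1801.21 mg.

1801 mg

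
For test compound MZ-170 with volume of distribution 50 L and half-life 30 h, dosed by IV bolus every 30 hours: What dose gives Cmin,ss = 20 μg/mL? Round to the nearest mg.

1000 mg

τ/t½ = 30/30 ≈ 1, so f = (1/2)^(30/30) ≈ 0.500000.
Cmin,ss = (D/Vd)·f/(1−f), so D = Cmin,ss·Vd·(1−f)/f.
D = 20 × 50 × (1−f)/f ≈ 20 × 50 × 1.00000 ≈ 1000.00 mg.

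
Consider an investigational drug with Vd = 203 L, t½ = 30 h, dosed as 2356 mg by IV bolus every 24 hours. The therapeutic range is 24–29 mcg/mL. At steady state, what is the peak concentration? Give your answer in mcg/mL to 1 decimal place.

27.3 mcg/mL

Over one 24-h interval, 24/30 ≈ 0.8 half-lives elapse, leaving f ≈ 0.5743 of each dose.
At steady state, accumulation factor R = 1/(1 − e^(−kτ)) ≈ 2.3491.
Single-dose peak C₀ = D/Vd = 2356/203 ≈ 11.606 mcg/mL.
Steady-state peak Cmax,ss = C₀·R ≈ 11.606 × 2.3491 ≈ 27.264 mcg/mL.
Peak 27.3 mcg/mL vs MTC 29 mcg/mL: below toxic threshold.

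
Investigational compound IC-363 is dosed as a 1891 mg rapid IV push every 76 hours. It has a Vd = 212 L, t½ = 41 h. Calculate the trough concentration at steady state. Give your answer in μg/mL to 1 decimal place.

k = ln2/t½ = ln2/41 ≈ 0.016906 h⁻¹; fraction remaining f = e^(−kτ) = e^(−0.016906×76) ≈ 0.2767.
Single-dose peak C₀ = D/Vd = 1891/212 ≈ 8.920 μg/mL.
Steady-state trough Cmin,ss = C₀·f/(1−f) ≈ 8.920 × 0.2767/0.7233 ≈ 3.412 μg/mL.

3.4 μg/mL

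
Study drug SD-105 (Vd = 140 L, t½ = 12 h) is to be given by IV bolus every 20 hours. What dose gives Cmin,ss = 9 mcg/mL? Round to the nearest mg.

τ/t½ = 20/12 ≈ 1.6667, so f = (1/2)^(20/12) ≈ 0.314980.
Cmin,ss = (D/Vd)·f/(1−f), so D = Cmin,ss·Vd·(1−f)/f.
D = 9 × 140 × (1−f)/f ≈ 9 × 140 × 2.17480 ≈ 2740.25 mg.

2740 mg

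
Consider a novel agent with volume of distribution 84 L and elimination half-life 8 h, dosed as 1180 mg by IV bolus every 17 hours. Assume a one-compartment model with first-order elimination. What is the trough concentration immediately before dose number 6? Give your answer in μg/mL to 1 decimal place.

f = (1/2)^(τ/t½) = (1/2)^(17/8) ≈ 0.2293.
C₀ = D/Vd = 1180/84 ≈ 14.048 μg/mL.
Before the 6th dose, 5 doses have been given. Superposition: Cmin = C₀·(f + f² + … + f^5).
≈ 14.048 × (0.2293 + 0.0526 + 0.0121 + 0.0028 + 0.0006) ≈ 14.048 × 0.2974 ≈ 4.178 μg/mL.

4.2 μg/mL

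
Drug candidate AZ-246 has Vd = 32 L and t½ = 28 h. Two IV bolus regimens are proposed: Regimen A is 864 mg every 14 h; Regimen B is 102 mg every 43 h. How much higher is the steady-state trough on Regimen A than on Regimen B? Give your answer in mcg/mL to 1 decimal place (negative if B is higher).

Regimen A: f = (1/2)^(14/28) ≈ 0.7071; Cmin,ss = (864/32)·f/(1−f) ≈ 65.182 mcg/mL.
Regimen B: f = (1/2)^(43/28) ≈ 0.3449; Cmin,ss = (102/32)·f/(1−f) ≈ 1.678 mcg/mL.
Difference ≈ 65.182 − 1.678 ≈ 63.504 mcg/mL.

63.5 mcg/mL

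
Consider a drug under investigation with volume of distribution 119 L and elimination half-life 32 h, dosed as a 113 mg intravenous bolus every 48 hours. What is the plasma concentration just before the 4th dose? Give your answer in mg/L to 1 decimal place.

f = (1/2)^(τ/t½) = (1/2)^(48/32) ≈ 0.3536.
C₀ = D/Vd = 113/119 ≈ 0.950 mg/L.
Before the 4th dose, 3 doses have been given. Superposition: Cmin = C₀·(f + f² + … + f^3).
≈ 0.950 × (0.3536 + 0.1250 + 0.0442) ≈ 0.950 × 0.5228 ≈ 0.497 mg/L.

0.5 mg/L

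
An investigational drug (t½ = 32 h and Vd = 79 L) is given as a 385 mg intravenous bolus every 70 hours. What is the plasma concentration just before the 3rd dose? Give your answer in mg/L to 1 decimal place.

f = (1/2)^(τ/t½) = (1/2)^(70/32) ≈ 0.2195.
C₀ = D/Vd = 385/79 ≈ 4.873 mg/L.
Before the 3rd dose, 2 doses have been given. Superposition: Cmin = C₀·(f + f²).
≈ 4.873 × (0.2195 + 0.0482) ≈ 4.873 × 0.2677 ≈ 1.305 mg/L.

1.3 mg/L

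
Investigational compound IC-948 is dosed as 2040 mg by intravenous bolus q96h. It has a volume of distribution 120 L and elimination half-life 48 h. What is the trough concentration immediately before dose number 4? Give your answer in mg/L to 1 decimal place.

5.6 mg/L

f = (1/2)^(τ/t½) = (1/2)^(96/48) ≈ 0.2500.
C₀ = D/Vd = 2040/120 ≈ 17.000 mg/L.
Before the 4th dose, 3 doses have been given. Superposition: Cmin = C₀·(f + f² + … + f^3).
≈ 17.000 × (0.2500 + 0.0625 + 0.0156) ≈ 17.000 × 0.3281 ≈ 5.578 mg/L.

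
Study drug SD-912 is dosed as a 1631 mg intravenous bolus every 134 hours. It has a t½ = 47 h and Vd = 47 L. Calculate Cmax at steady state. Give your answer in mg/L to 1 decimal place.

k = ln2/t½ = ln2/47 ≈ 0.014748 h⁻¹; fraction remaining f = e^(−kτ) = e^(−0.014748×134) ≈ 0.1386.
Accumulation ratio R = 1/(1 − f) ≈ 1/0.8614 ≈ 1.1609.
Single-dose peak C₀ = D/Vd = 1631/47 ≈ 34.702 mg/L.
Steady-state peak Cmax,ss = C₀·R ≈ 34.702 × 1.1609 ≈ 40.286 mg/L.

40.3 mg/L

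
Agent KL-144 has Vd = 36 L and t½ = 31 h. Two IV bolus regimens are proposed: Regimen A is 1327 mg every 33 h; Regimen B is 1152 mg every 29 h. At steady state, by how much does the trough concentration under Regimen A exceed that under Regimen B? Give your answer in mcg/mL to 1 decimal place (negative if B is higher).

Regimen A: f = (1/2)^(33/31) ≈ 0.4781; Cmin,ss = (1327/36)·f/(1−f) ≈ 33.768 mcg/mL.
Regimen B: f = (1/2)^(29/31) ≈ 0.5229; Cmin,ss = (1152/36)·f/(1−f) ≈ 35.072 mcg/mL.
Difference ≈ 33.768 − 35.072 ≈ -1.304 mcg/mL.

-1.3 mcg/mL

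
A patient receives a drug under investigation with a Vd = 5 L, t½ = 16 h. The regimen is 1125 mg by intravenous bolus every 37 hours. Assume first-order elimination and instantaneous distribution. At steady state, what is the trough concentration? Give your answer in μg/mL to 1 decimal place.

k = ln2/t½ = ln2/16 ≈ 0.043322 h⁻¹; fraction remaining f = e^(−kτ) = e^(−0.043322×37) ≈ 0.2013.
At steady state, accumulation factor R = 1/(1 − e^(−kτ)) ≈ 1.2520.
Single-dose peak C₀ = D/Vd = 1125/5 ≈ 225.000 μg/mL.
Cmax,ss = C₀/(1 − f) ≈ 225.000/0.7987 ≈ 281.708 μg/mL.
Steady-state trough Cmin,ss = Cmax,ss·f ≈ 281.708 × 0.2013 ≈ 56.708 μg/mL.

56.7 μg/mL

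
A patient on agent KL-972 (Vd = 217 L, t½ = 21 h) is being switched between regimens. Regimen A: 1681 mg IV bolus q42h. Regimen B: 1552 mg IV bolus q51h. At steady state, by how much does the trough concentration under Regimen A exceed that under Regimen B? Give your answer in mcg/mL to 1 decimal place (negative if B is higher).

Regimen A: f = (1/2)^(42/21) ≈ 0.2500; Cmin,ss = (1681/217)·f/(1−f) ≈ 2.582 mcg/mL.
Regimen B: f = (1/2)^(51/21) ≈ 0.1857; Cmin,ss = (1552/217)·f/(1−f) ≈ 1.631 mcg/mL.
Difference ≈ 2.582 − 1.631 ≈ 0.951 mcg/mL.

1.0 mcg/mL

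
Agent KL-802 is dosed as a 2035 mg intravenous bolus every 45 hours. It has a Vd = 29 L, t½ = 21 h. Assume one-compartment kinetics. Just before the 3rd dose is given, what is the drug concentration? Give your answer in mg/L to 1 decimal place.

f = (1/2)^(τ/t½) = (1/2)^(45/21) ≈ 0.2264.
C₀ = D/Vd = 2035/29 ≈ 70.172 mg/L.
Before the 3rd dose, 2 doses have been given. Superposition: Cmin = C₀·(f + f²).
≈ 70.172 × (0.2264 + 0.0513) ≈ 70.172 × 0.2777 ≈ 19.487 mg/L.

19.5 mg/L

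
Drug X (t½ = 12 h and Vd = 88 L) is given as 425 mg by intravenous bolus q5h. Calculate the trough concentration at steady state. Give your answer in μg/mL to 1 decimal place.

τ/t½ = 5/12 ≈ 0.41667, so fraction remaining f = (1/2)^(5/12) ≈ 0.7492.
Single-dose peak C₀ = D/Vd = 425/88 ≈ 4.830 μg/mL.
Steady-state trough Cmin,ss = C₀·f/(1−f) ≈ 4.830 × 0.7492/0.2508 ≈ 14.428 μg/mL.

14.4 μg/mL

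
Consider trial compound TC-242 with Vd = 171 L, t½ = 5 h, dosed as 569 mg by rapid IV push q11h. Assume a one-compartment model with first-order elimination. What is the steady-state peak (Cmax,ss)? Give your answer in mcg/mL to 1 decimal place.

4.3 mcg/mL

k = ln2/t½ = ln2/5 ≈ 0.138629 h⁻¹; fraction remaining f = e^(−kτ) = e^(−0.138629×11) ≈ 0.2176.
At steady state, accumulation factor R = 1/(1 − e^(−kτ)) ≈ 1.2781.
Single-dose peak C₀ = D/Vd = 569/171 ≈ 3.327 mcg/mL.
Steady-state peak Cmax,ss = C₀·R ≈ 3.327 × 1.2781 ≈ 4.252 mcg/mL.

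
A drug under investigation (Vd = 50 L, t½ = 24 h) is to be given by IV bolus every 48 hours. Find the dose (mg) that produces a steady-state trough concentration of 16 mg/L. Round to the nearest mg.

τ/t½ = 48/24 ≈ 2, so f = (1/2)^(48/24) ≈ 0.250000.
Cmin,ss = (D/Vd)·f/(1−f), so D = Cmin,ss·Vd·(1−f)/f.
D = 16 × 50 × (1−f)/f ≈ 16 × 50 × 3.00000 ≈ 2400.00 mg.

2400 mg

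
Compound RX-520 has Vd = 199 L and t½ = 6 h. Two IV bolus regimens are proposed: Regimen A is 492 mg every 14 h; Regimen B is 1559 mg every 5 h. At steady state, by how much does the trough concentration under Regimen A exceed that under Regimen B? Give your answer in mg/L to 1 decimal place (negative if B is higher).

-9.4 mg/L

Regimen A: f = (1/2)^(14/6) ≈ 0.1984; Cmin,ss = (492/199)·f/(1−f) ≈ 0.612 mg/L.
Regimen B: f = (1/2)^(5/6) ≈ 0.5612; Cmin,ss = (1559/199)·f/(1−f) ≈ 10.019 mg/L.
Difference ≈ 0.612 − 10.019 ≈ -9.407 mg/L.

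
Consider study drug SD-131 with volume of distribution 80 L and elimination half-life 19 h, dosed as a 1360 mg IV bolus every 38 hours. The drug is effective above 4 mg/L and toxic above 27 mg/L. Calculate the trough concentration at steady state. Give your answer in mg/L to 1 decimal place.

τ = 38 h = 2 half-lives, so f = (1/2)^2 = 0.25.
Accumulation ratio R = 1/(1 − f) = 1/0.75 = 4/3.
Single-dose peak C₀ = D/Vd = 1360/80 = 17 mg/L.
Steady-state peak Cmax,ss = C₀·R = 17 × 4/3 ≈ 22.667 mg/L.
Steady-state trough Cmin,ss = Cmax,ss·f ≈ 22.667 × 0.25 ≈ 5.667 mg/L.
Trough 5.7 mg/L vs MEC 4 mg/L: adequate.

5.7 mg/L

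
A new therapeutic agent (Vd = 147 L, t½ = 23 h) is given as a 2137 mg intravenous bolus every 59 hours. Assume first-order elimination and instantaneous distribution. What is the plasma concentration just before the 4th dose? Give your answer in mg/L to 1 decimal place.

f = (1/2)^(τ/t½) = (1/2)^(59/23) ≈ 0.1690.
C₀ = D/Vd = 2137/147 ≈ 14.537 mg/L.
Before the 4th dose, 3 doses have been given. Superposition: Cmin = C₀·(f + f² + … + f^3).
≈ 14.537 × (0.1690 + 0.0286 + 0.0048) ≈ 14.537 × 0.2024 ≈ 2.942 mg/L.

2.9 mg/L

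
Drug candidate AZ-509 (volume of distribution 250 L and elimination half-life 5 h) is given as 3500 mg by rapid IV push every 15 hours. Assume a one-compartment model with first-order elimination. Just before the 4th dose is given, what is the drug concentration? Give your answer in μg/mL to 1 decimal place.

f = (1/2)^(τ/t½) = (1/2)^(15/5) ≈ 0.1250.
C₀ = D/Vd = 3500/250 ≈ 14.000 μg/mL.
Before the 4th dose, 3 doses have been given. Superposition: Cmin = C₀·(f + f² + … + f^3).
≈ 14.000 × (0.1250 + 0.0156 + 0.0020) ≈ 14.000 × 0.1426 ≈ 1.996 μg/mL.

2.0 μg/mL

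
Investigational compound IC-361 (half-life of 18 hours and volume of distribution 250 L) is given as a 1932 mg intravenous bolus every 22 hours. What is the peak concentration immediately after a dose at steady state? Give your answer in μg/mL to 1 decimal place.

13.5 μg/mL

k = ln2/t½ = ln2/18 ≈ 0.038508 h⁻¹; fraction remaining f = e^(−kτ) = e^(−0.038508×22) ≈ 0.4286.
At steady state, accumulation factor R = 1/(1 − e^(−kτ)) ≈ 1.7501.
Each bolus raises the concentration by D/Vd = 1932/250 ≈ 7.728 μg/mL.
Steady-state peak Cmax,ss = C₀·R ≈ 7.728 × 1.7501 ≈ 13.525 μg/mL.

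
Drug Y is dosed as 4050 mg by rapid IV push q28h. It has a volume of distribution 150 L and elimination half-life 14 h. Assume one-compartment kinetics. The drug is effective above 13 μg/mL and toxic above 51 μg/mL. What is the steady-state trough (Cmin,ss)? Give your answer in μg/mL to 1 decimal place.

τ = 28 h = 2 half-lives, so f = (1/2)^2 = 0.25.
Accumulation ratio R = 1/(1 − f) = 1/0.75 = 4/3.
Single-dose peak C₀ = D/Vd = 4050/150 = 27 μg/mL.
Steady-state peak Cmax,ss = C₀·R = 27 × 4/3 ≈ 36.000 μg/mL.
Steady-state trough Cmin,ss = Cmax,ss·f ≈ 36.000 × 0.25 ≈ 9.000 μg/mL.
Trough 9.0 μg/mL vs MEC 13 μg/mL: subtherapeutic.

9.0 μg/mL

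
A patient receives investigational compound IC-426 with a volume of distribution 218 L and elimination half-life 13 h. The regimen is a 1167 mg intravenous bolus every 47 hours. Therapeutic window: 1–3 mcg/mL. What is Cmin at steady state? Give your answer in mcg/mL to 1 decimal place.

0.5 mcg/mL

τ/t½ = 47/13 ≈ 3.6154, so fraction remaining f = (1/2)^(47/13) ≈ 0.0816.
Accumulation ratio R = 1/(1 − f) ≈ 1/0.9184 ≈ 1.0889.
Single-dose peak C₀ = D/Vd = 1167/218 ≈ 5.353 mcg/mL.
Steady-state peak Cmax,ss = C₀·R ≈ 5.353 × 1.0889 ≈ 5.829 mcg/mL.
One interval later, Cmin,ss = Cmax,ss·e^(−kτ) ≈ 5.829 × 0.0816 ≈ 0.476 mcg/mL.
Trough 0.5 mcg/mL vs MEC 1 mcg/mL: subtherapeutic.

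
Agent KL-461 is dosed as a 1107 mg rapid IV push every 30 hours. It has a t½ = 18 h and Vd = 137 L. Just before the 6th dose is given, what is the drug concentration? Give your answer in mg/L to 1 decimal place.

f = (1/2)^(τ/t½) = (1/2)^(30/18) ≈ 0.3150.
C₀ = D/Vd = 1107/137 ≈ 8.080 mg/L.
Before the 6th dose, 5 doses have been given. Superposition: Cmin = C₀·(f + f² + … + f^5).
≈ 8.080 × (0.3150 + 0.0992 + 0.0313 + 0.0098 + 0.0031) ≈ 8.080 × 0.4584 ≈ 3.704 mg/L.

3.7 mg/L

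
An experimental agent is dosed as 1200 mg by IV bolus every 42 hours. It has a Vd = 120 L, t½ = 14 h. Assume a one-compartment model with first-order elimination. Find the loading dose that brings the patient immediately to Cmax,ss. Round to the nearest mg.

f = (1/2)^(42/14) ≈ 0.125000; accumulation ratio R = 1/(1−f) ≈ 1.14286.
Loading dose to hit Cmax,ss on first dose: D_load = D_maint·R ≈ 1200 × 1.14286 ≈ 1371.43 mg.

1371 mg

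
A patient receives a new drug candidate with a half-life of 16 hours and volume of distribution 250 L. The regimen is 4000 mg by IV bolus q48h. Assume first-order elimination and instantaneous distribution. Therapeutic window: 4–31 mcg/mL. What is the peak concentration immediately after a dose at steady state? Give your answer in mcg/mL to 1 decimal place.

18.3 mcg/mL

The dosing interval is 3 half-lives, so f = 2^(−3) = 0.125.
At steady state, R = 1/(1 − 0.125) = 8/7.
Single-dose peak C₀ = D/Vd = 4000/250 = 16 mcg/mL.
Steady-state peak Cmax,ss = C₀·R = 16 × 8/7 ≈ 18.286 mcg/mL.
Peak 18.3 mcg/mL vs MTC 31 mcg/mL: below toxic threshold.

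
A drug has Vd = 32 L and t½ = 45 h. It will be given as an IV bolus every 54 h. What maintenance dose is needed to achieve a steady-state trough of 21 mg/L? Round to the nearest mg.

872 mg

τ/t½ = 54/45 ≈ 1.2, so f = (1/2)^(54/45) ≈ 0.435275.
Cmin,ss = (D/Vd)·f/(1−f), so D = Cmin,ss·Vd·(1−f)/f.
D = 21 × 32 × (1−f)/f ≈ 21 × 32 × 1.29740 ≈ 871.85 mg.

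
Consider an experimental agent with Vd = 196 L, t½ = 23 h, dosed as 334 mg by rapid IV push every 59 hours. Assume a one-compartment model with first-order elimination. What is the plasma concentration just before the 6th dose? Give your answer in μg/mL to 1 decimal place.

0.3 μg/mL

f = (1/2)^(τ/t½) = (1/2)^(59/23) ≈ 0.1690.
C₀ = D/Vd = 334/196 ≈ 1.704 μg/mL.
Before the 6th dose, 5 doses have been given. Superposition: Cmin = C₀·(f + f² + … + f^5).
≈ 1.704 × (0.1690 + 0.0286 + 0.0048 + 0.0008 + 0.0001) ≈ 1.704 × 0.2033 ≈ 0.346 μg/mL.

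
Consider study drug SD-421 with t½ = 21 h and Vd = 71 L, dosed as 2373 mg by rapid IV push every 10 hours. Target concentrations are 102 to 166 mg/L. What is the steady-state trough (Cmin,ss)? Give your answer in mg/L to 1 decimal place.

85.5 mg/L

Over one 10-h interval, 10/21 ≈ 0.47619 half-lives elapse, leaving f ≈ 0.7189 of each dose.
Accumulation ratio R = 1/(1 − f) ≈ 1/0.2811 ≈ 3.5575.
Each bolus raises the concentration by D/Vd = 2373/71 ≈ 33.423 mg/L.
Steady-state peak Cmax,ss = C₀·R ≈ 33.423 × 3.5575 ≈ 118.902 mg/L.
One interval later, Cmin,ss = Cmax,ss·e^(−kτ) ≈ 118.902 × 0.7189 ≈ 85.479 mg/L.
Trough 85.5 mg/L vs MEC 102 mg/L: subtherapeutic.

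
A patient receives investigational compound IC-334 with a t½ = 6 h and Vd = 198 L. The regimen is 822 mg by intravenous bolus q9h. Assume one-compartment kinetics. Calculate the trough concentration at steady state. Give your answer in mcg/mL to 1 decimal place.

Over one 9-h interval, 9/6 ≈ 1.5 half-lives elapse, leaving f ≈ 0.3536 of each dose.
At steady state, accumulation factor R = 1/(1 − e^(−kτ)) ≈ 1.5470.
Each bolus raises the concentration by D/Vd = 822/198 ≈ 4.152 mcg/mL.
Steady-state peak Cmax,ss = C₀·R ≈ 4.152 × 1.5470 ≈ 6.423 mcg/mL.
One interval later, Cmin,ss = Cmax,ss·e^(−kτ) ≈ 6.423 × 0.3536 ≈ 2.271 mcg/mL.

2.3 mcg/mL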